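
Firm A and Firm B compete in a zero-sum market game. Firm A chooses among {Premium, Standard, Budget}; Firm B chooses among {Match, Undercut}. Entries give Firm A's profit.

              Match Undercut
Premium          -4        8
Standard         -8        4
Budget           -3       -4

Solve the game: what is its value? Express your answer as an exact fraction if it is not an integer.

-40/13

Row minima: Premium → -4, Standard → -8, Budget → -4; maximin = -4.
Column maxima: Match → -3, Undercut → 8; minimax = -3.
-4 ≠ -3, so there is no saddle point; optimal play is mixed.
Standard is strictly dominated by Premium, so Firm A never plays it.
On the remaining 2×2 (Premium, Budget vs Match, Undercut):
Let Firm A play Premium with probability p. Expected payoff against Match: (-4)p + (-3)(1−p) = −p − 3; against Undercut: 8p + (-4)(1−p) = 12p − 4.
Setting these equal: −p − 3 = 12p − 4 ⇒ −13p = -1 ⇒ p = 1/13, and the value is (-1)·(1/13) − 3 = -40/13.
For Firm B: with q = P(Match), equating Premium's and Budget's payoffs gives −12q + 8 = q − 4 ⇒ q = 12/13.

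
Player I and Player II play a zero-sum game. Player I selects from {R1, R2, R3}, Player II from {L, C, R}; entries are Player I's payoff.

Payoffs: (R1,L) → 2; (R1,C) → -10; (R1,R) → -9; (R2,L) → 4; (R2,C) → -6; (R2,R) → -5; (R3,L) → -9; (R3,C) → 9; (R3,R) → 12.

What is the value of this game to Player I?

-9/14

Row minima: R1 → -10, R2 → -6, R3 → -9; maximin = -6.
Column maxima: L → 4, C → 9, R → 12; minimax = 4.
-6 ≠ 4, so there is no saddle point; optimal play is mixed.
R1 is strictly dominated by R2, so Player I never plays it.
R is strictly dominated by C (it gives Player I strictly more in every row), so Player II never plays it.
On the remaining 2×2 (R2, R3 vs L, C):
Let Player I play R2 with probability p. Expected payoff against L: 4p + (-9)(1−p) = 13p − 9; against C: (-6)p + 9(1−p) = −15p + 9.
Setting these equal: 13p − 9 = −15p + 9 ⇒ 28p = 18 ⇒ p = 9/14, and the value is (13)·(9/14) − 9 = -9/14.
For Player II: with q = P(L), equating R2's and R3's payoffs gives 10q − 6 = −18q + 9 ⇒ q = 15/28.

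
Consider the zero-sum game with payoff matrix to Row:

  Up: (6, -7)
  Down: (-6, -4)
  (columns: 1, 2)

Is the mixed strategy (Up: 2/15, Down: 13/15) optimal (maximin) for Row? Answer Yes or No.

Yes

Against 1 this mix gives (2/15)·6 + (13/15)·(-6) = -22/5.
Against 2 this mix gives (2/15)·(-7) + (13/15)·(-4) = -22/5.
All of Column's active replies (1, 2) yield -22/5, and no column does worse for Row. The mix makes Column indifferent and guarantees -22/5, so it is optimal.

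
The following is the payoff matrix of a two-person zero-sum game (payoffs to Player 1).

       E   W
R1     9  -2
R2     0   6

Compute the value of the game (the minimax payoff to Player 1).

54/17

Row minima: R1 → -2, R2 → 0; maximin = 0.
Column maxima: E → 9, W → 6; minimax = 6.
0 ≠ 6, so there is no saddle point; optimal play is mixed.
Let Player 1 play R1 with probability p. Expected payoff against E: 9p + 0(1−p) = 9p; against W: (-2)p + 6(1−p) = −8p + 6.
Setting these equal: 9p = −8p + 6 ⇒ 17p = 6 ⇒ p = 6/17, and the value is (9)·(6/17) = 54/17.
For Player 2: with q = P(E), equating R1's and R2's payoffs gives 11q − 2 = −6q + 6 ⇒ q = 8/17.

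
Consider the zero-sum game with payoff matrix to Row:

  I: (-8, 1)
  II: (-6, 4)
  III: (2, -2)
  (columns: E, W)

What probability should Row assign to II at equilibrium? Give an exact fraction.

Row minima: I → -8, II → -6, III → -2; maximin = -2.
Column maxima: E → 2, W → 4; minimax = 2.
-2 ≠ 2, so there is no saddle point; optimal play is mixed.
I is strictly dominated by II, so Row never plays it.
On the remaining 2×2 (II, III vs E, W):
Let Row play II with probability p. Expected payoff against E: (-6)p + 2(1−p) = −8p + 2; against W: 4p + (-2)(1−p) = 6p − 2.
Setting these equal: −8p + 2 = 6p − 2 ⇒ −14p = -4 ⇒ p = 2/7, and the value is (-8)·(2/7) + 2 = -2/7.
For Column: with q = P(E), equating II's and III's payoffs gives −10q + 4 = 4q − 2 ⇒ q = 3/7.

2/7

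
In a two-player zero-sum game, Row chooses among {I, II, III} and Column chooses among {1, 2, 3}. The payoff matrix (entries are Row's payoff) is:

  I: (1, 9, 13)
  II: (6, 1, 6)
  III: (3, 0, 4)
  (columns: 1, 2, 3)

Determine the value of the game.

53/13

Row minima: I → 1, II → 1, III → 0; maximin = 1.
Column maxima: 1 → 6, 2 → 9, 3 → 13; minimax = 6.
1 ≠ 6, so there is no saddle point; optimal play is mixed.
III is strictly dominated by II, so Row never plays it.
3 is strictly dominated by 2 (it gives Row strictly more in every row), so Column never plays it.
On the remaining 2×2 (I, II vs 1, 2):
Let Row play I with probability p. Expected payoff against 1: 1p + 6(1−p) = −5p + 6; against 2: 9p + 1(1−p) = 8p + 1.
Setting these equal: −5p + 6 = 8p + 1 ⇒ −13p = -5 ⇒ p = 5/13, and the value is (-5)·(5/13) + 6 = 53/13.
For Column: with q = P(1), equating I's and II's payoffs gives −8q + 9 = 5q + 1 ⇒ q = 8/13.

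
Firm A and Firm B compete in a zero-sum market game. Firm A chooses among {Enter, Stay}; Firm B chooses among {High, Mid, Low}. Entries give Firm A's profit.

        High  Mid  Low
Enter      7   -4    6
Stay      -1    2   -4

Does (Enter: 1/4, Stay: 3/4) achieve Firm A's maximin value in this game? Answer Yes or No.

No

Against High this mix gives (1/4)·7 + (3/4)·(-1) = 1.
Against Mid this mix gives (1/4)·(-4) + (3/4)·2 = 1/2.
Against Low this mix gives (1/4)·6 + (3/4)·(-4) = -3/2.
Firm B will play Low, holding Firm A to -3/2. Shifting weight toward the row that does better against Low would raise this floor (the equalizing mix achieves -1/4 against both Low and Mid), so the proposed strategy is not optimal.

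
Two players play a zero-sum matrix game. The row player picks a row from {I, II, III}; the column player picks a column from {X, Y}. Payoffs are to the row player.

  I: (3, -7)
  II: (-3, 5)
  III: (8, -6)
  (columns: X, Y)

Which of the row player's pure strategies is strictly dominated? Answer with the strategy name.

I

III gives a strictly higher payoff than I against every column: 8 > 3, -6 > -7.
So I is strictly dominated and the row player never plays it.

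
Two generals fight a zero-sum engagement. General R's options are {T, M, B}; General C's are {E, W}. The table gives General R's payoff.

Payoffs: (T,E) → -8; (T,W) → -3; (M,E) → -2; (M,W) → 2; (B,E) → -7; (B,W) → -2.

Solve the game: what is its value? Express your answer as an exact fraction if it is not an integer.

-2

Row minima: T → -8, M → -2, B → -7; maximin = -2.
Column maxima: E → -2, W → 2; minimax = -2.
Since maximin = minimax = -2, there is a saddle point and the value is -2.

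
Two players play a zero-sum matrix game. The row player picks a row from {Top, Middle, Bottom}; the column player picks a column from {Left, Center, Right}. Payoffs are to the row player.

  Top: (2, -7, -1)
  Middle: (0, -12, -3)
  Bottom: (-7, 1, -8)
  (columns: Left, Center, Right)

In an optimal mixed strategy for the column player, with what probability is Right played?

8/15

Row minima: Top → -7, Middle → -12, Bottom → -8; maximin = -7.
Column maxima: Left → 2, Center → 1, Right → -1; minimax = -1.
-7 ≠ -1, so there is no saddle point; optimal play is mixed.
Middle is strictly dominated by Top, so the row player never plays it.
Left is strictly dominated by Right (it gives the row player strictly more in every row), so the column player never plays it.
On the remaining 2×2 (Top, Bottom vs Center, Right):
Let the row player play Top with probability p. Expected payoff against Center: (-7)p + 1(1−p) = −8p + 1; against Right: (-1)p + (-8)(1−p) = 7p − 8.
Setting these equal: −8p + 1 = 7p − 8 ⇒ −15p = -9 ⇒ p = 3/5, and the value is (-8)·(3/5) + 1 = -19/5.
For the column player: with q = P(Center), equating Top's and Bottom's payoffs gives −6q − 1 = 9q − 8 ⇒ q = 7/15.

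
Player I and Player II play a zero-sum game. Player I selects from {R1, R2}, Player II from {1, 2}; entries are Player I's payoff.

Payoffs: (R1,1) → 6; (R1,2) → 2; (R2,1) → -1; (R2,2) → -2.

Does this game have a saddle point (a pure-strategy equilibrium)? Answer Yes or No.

Row minima: R1 → 2, R2 → -2; maximin = 2.
Column maxima: 1 → 6, 2 → 2; minimax = 2.
maximin = minimax = 2, so a saddle point exists.

Yes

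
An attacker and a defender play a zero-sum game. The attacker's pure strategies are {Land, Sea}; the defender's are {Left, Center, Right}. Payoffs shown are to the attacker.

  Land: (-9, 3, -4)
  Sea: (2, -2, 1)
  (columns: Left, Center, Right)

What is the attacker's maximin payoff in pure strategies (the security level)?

-2

Row minima: Land → -9, Sea → -2.
The best of these is -2.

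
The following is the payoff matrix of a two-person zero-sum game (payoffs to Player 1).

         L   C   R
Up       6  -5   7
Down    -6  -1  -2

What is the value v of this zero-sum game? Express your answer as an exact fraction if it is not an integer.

-9/4

Row minima: Up → -5, Down → -6; maximin = -5.
Column maxima: L → 6, C → -1, R → 7; minimax = -1.
-5 ≠ -1, so there is no saddle point; optimal play is mixed.
R is strictly dominated by L (it gives Player 1 strictly more in every row), so Player 2 never plays it.
On the remaining 2×2 (Up, Down vs L, C):
Let Player 1 play Up with probability p. Expected payoff against L: 6p + (-6)(1−p) = 12p − 6; against C: (-5)p + (-1)(1−p) = −4p − 1.
Setting these equal: 12p − 6 = −4p − 1 ⇒ 16p = 5 ⇒ p = 5/16, and the value is (12)·(5/16) − 6 = -9/4.
For Player 2: with q = P(L), equating Up's and Down's payoffs gives 11q − 5 = −5q − 1 ⇒ q = 1/4.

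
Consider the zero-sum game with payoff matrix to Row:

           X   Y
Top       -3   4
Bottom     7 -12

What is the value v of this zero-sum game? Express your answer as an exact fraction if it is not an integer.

Row minima: Top → -3, Bottom → -12; maximin = -3.
Column maxima: X → 7, Y → 4; minimax = 4.
-3 ≠ 4, so there is no saddle point; optimal play is mixed.
Let Row play Top with probability p. Expected payoff against X: (-3)p + 7(1−p) = −10p + 7; against Y: 4p + (-12)(1−p) = 16p − 12.
Setting these equal: −10p + 7 = 16p − 12 ⇒ −26p = -19 ⇒ p = 19/26, and the value is (-10)·(19/26) + 7 = -4/13.
For Column: with q = P(X), equating Top's and Bottom's payoffs gives −7q + 4 = 19q − 12 ⇒ q = 8/13.

-4/13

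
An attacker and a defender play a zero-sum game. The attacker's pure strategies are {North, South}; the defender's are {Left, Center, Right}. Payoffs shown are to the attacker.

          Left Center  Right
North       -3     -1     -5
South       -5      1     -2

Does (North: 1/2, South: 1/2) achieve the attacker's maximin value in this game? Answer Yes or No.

No

Against Left this mix gives (1/2)·(-3) + (1/2)·(-5) = -4.
Against Center this mix gives (1/2)·(-1) + (1/2)·1 = 0.
Against Right this mix gives (1/2)·(-5) + (1/2)·(-2) = -7/2.
The defender will play Left, holding the attacker to -4. Shifting weight toward the row that does better against Left would raise this floor (the equalizing mix achieves -19/5 against both Left and Right), so the proposed strategy is not optimal.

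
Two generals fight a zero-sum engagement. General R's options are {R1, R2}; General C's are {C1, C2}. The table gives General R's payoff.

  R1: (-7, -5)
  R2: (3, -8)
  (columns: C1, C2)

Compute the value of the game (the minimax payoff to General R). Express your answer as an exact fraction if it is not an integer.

-71/13

Row minima: R1 → -7, R2 → -8; maximin = -7.
Column maxima: C1 → 3, C2 → -5; minimax = -5.
-7 ≠ -5, so there is no saddle point; optimal play is mixed.
Let General R play R1 with probability p. Expected payoff against C1: (-7)p + 3(1−p) = −10p + 3; against C2: (-5)p + (-8)(1−p) = 3p − 8.
Setting these equal: −10p + 3 = 3p − 8 ⇒ −13p = -11 ⇒ p = 11/13, and the value is (-10)·(11/13) + 3 = -71/13.
For General C: with q = P(C1), equating R1's and R2's payoffs gives −2q − 5 = 11q − 8 ⇒ q = 3/13.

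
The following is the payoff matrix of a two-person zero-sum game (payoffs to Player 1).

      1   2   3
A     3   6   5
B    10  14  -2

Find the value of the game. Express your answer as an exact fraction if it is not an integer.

4

Row minima: A → 3, B → -2; maximin = 3.
Column maxima: 1 → 10, 2 → 14, 3 → 5; minimax = 5.
3 ≠ 5, so there is no saddle point; optimal play is mixed.
2 is strictly dominated by 1 (it gives Player 1 strictly more in every row), so Player 2 never plays it.
On the remaining 2×2 (A, B vs 1, 3):
Let Player 1 play A with probability p. Expected payoff against 1: 3p + 10(1−p) = −7p + 10; against 3: 5p + (-2)(1−p) = 7p − 2.
Setting these equal: −7p + 10 = 7p − 2 ⇒ −14p = -12 ⇒ p = 6/7, and the value is (-7)·(6/7) + 10 = 4.
For Player 2: with q = P(1), equating A's and B's payoffs gives −2q + 5 = 12q − 2 ⇒ q = 1/2.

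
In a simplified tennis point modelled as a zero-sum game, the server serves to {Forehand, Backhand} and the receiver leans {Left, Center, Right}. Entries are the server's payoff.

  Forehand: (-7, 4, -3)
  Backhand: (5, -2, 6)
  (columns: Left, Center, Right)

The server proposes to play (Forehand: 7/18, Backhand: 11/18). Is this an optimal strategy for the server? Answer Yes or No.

Yes

Against Left this mix gives (7/18)·(-7) + (11/18)·5 = 1/3.
Against Center this mix gives (7/18)·4 + (11/18)·(-2) = 1/3.
Against Right this mix gives (7/18)·(-3) + (11/18)·6 = 5/2.
All of the receiver's active replies (Left, Center) yield 1/3, and no column does worse for the server. The mix makes the receiver indifferent and guarantees 1/3, so it is optimal.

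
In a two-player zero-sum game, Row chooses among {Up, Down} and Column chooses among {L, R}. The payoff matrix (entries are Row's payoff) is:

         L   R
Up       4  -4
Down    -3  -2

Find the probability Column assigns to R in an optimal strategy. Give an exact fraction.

Row minima: Up → -4, Down → -3; maximin = -3.
Column maxima: L → 4, R → -2; minimax = -2.
-3 ≠ -2, so there is no saddle point; optimal play is mixed.
Let Row play Up with probability p. Expected payoff against L: 4p + (-3)(1−p) = 7p − 3; against R: (-4)p + (-2)(1−p) = −2p − 2.
Setting these equal: 7p − 3 = −2p − 2 ⇒ 9p = 1 ⇒ p = 1/9, and the value is (7)·(1/9) − 3 = -20/9.
For Column: with q = P(L), equating Up's and Down's payoffs gives 8q − 4 = −q − 2 ⇒ q = 2/9.

7/9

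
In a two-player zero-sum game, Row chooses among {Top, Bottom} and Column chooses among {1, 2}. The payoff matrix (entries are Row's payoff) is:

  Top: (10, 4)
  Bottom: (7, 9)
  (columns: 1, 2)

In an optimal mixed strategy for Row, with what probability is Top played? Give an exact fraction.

Row minima: Top → 4, Bottom → 7; maximin = 7.
Column maxima: 1 → 10, 2 → 9; minimax = 9.
7 ≠ 9, so there is no saddle point; optimal play is mixed.
Let Row play Top with probability p. Expected payoff against 1: 10p + 7(1−p) = 3p + 7; against 2: 4p + 9(1−p) = −5p + 9.
Setting these equal: 3p + 7 = −5p + 9 ⇒ 8p = 2 ⇒ p = 1/4, and the value is (3)·(1/4) + 7 = 31/4.
For Column: with q = P(1), equating Top's and Bottom's payoffs gives 6q + 4 = −2q + 9 ⇒ q = 5/8.

1/4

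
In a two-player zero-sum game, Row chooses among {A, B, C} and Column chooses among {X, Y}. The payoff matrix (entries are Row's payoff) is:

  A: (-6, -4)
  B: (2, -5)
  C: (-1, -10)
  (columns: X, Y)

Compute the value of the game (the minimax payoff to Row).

Row minima: A → -6, B → -5, C → -10; maximin = -5.
Column maxima: X → 2, Y → -4; minimax = -4.
-5 ≠ -4, so there is no saddle point; optimal play is mixed.
C is strictly dominated by B, so Row never plays it.
On the remaining 2×2 (A, B vs X, Y):
Let Row play A with probability p. Expected payoff against X: (-6)p + 2(1−p) = −8p + 2; against Y: (-4)p + (-5)(1−p) = p − 5.
Setting these equal: −8p + 2 = p − 5 ⇒ −9p = -7 ⇒ p = 7/9, and the value is (-8)·(7/9) + 2 = -38/9.
For Column: with q = P(X), equating A's and B's payoffs gives −2q − 4 = 7q − 5 ⇒ q = 1/9.

-38/9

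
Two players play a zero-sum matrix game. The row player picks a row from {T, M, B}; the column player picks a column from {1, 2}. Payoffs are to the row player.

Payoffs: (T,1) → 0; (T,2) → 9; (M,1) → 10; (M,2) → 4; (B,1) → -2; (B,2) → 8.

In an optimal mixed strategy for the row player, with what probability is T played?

Row minima: T → 0, M → 4, B → -2; maximin = 4.
Column maxima: 1 → 10, 2 → 9; minimax = 9.
4 ≠ 9, so there is no saddle point; optimal play is mixed.
B is strictly dominated by T, so the row player never plays it.
On the remaining 2×2 (T, M vs 1, 2):
Let the row player play T with probability p. Expected payoff against 1: 0p + 10(1−p) = −10p + 10; against 2: 9p + 4(1−p) = 5p + 4.
Setting these equal: −10p + 10 = 5p + 4 ⇒ −15p = -6 ⇒ p = 2/5, and the value is (-10)·(2/5) + 10 = 6.
For the column player: with q = P(1), equating T's and M's payoffs gives −9q + 9 = 6q + 4 ⇒ q = 1/3.

2/5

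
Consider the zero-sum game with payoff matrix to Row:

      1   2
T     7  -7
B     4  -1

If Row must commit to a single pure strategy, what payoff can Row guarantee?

-1

Row minima: T → -7, B → -1.
The best of these is -1.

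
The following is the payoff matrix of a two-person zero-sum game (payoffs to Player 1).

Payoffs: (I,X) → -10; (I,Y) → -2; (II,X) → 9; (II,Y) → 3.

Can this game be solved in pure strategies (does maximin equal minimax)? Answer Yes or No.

Row minima: I → -10, II → 3; maximin = 3.
Column maxima: X → 9, Y → 3; minimax = 3.
maximin = minimax = 3, so a saddle point exists.

Yes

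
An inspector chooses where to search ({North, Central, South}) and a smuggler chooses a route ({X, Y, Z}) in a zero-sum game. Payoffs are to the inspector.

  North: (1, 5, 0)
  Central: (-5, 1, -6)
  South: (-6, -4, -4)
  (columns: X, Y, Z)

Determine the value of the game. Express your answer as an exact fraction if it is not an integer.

0

Row minima: North → 0, Central → -6, South → -6; maximin = 0.
Column maxima: X → 1, Y → 5, Z → 0; minimax = 0.
Since maximin = minimax = 0, there is a saddle point and the value is 0.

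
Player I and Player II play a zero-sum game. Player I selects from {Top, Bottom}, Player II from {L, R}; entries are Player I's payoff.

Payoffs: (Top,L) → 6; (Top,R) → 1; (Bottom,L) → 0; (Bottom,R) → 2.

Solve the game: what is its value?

Row minima: Top → 1, Bottom → 0; maximin = 1.
Column maxima: L → 6, R → 2; minimax = 2.
1 ≠ 2, so there is no saddle point; optimal play is mixed.
Let Player I play Top with probability p. Expected payoff against L: 6p + 0(1−p) = 6p; against R: 1p + 2(1−p) = −p + 2.
Setting these equal: 6p = −p + 2 ⇒ 7p = 2 ⇒ p = 2/7, and the value is (6)·(2/7) = 12/7.
For Player II: with q = P(L), equating Top's and Bottom's payoffs gives 5q + 1 = −2q + 2 ⇒ q = 1/7.

12/7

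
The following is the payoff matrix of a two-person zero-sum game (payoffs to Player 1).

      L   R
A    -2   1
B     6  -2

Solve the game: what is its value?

Row minima: A → -2, B → -2; maximin = -2.
Column maxima: L → 6, R → 1; minimax = 1.
-2 ≠ 1, so there is no saddle point; optimal play is mixed.
Let Player 1 play A with probability p. Expected payoff against L: (-2)p + 6(1−p) = −8p + 6; against R: 1p + (-2)(1−p) = 3p − 2.
Setting these equal: −8p + 6 = 3p − 2 ⇒ −11p = -8 ⇒ p = 8/11, and the value is (-8)·(8/11) + 6 = 2/11.
For Player 2: with q = P(L), equating A's and B's payoffs gives −3q + 1 = 8q − 2 ⇒ q = 3/11.

2/11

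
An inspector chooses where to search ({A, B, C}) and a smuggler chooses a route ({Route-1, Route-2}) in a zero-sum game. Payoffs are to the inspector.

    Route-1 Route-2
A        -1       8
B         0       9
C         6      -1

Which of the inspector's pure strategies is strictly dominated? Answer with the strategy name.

B gives a strictly higher payoff than A against every column: 0 > -1, 9 > 8.
So A is strictly dominated and the inspector never plays it.

A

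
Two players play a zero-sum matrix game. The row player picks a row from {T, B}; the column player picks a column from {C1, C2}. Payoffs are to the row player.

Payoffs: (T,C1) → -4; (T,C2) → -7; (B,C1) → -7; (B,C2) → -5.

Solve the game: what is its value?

-29/5

Row minima: T → -7, B → -7; maximin = -7.
Column maxima: C1 → -4, C2 → -5; minimax = -5.
-7 ≠ -5, so there is no saddle point; optimal play is mixed.
Let the row player play T with probability p. Expected payoff against C1: (-4)p + (-7)(1−p) = 3p − 7; against C2: (-7)p + (-5)(1−p) = −2p − 5.
Setting these equal: 3p − 7 = −2p − 5 ⇒ 5p = 2 ⇒ p = 2/5, and the value is (3)·(2/5) − 7 = -29/5.
For the column player: with q = P(C1), equating T's and B's payoffs gives 3q − 7 = −2q − 5 ⇒ q = 2/5.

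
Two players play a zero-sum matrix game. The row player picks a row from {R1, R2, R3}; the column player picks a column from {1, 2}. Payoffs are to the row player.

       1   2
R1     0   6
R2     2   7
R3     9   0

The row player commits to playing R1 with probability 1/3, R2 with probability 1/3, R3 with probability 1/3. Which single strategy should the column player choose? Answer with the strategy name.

1

If the column player plays 1, the row player's expected payoff is (1/3)·0 + (1/3)·2 + (1/3)·9 = 11/3.
If the column player plays 2, the row player's expected payoff is (1/3)·6 + (1/3)·7 + (1/3)·0 = 13/3.
The column player minimizes the row player's payoff; the smallest is 11/3, so the best response is 1.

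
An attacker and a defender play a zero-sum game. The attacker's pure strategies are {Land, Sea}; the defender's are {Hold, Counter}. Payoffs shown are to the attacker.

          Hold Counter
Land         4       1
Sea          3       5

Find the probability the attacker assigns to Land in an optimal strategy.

2/5

Row minima: Land → 1, Sea → 3; maximin = 3.
Column maxima: Hold → 4, Counter → 5; minimax = 4.
3 ≠ 4, so there is no saddle point; optimal play is mixed.
Let the attacker play Land with probability p. Expected payoff against Hold: 4p + 3(1−p) = p + 3; against Counter: 1p + 5(1−p) = −4p + 5.
Setting these equal: p + 3 = −4p + 5 ⇒ 5p = 2 ⇒ p = 2/5, and the value is (1)·(2/5) + 3 = 17/5.
For the defender: with q = P(Hold), equating Land's and Sea's payoffs gives 3q + 1 = −2q + 5 ⇒ q = 4/5.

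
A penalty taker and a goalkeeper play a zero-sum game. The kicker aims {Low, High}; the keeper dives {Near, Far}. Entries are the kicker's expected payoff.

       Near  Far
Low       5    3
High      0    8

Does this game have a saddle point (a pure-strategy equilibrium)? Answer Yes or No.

No

Row minima: Low → 3, High → 0; maximin = 3.
Column maxima: Near → 5, Far → 8; minimax = 5.
3 ≠ 5, so no pure-strategy equilibrium exists.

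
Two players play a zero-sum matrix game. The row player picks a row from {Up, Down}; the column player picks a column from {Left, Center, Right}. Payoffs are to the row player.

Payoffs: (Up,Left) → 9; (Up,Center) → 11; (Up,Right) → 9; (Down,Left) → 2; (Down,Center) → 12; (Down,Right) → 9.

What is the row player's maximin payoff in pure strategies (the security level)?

Row minima: Up → 9, Down → 2.
The best of these is 9.

9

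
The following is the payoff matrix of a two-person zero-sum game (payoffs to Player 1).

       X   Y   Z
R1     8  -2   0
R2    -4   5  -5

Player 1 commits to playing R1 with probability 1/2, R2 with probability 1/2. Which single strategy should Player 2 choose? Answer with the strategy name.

If Player 2 plays X, Player 1's expected payoff is (1/2)·8 + (1/2)·(-4) = 2.
If Player 2 plays Y, Player 1's expected payoff is (1/2)·(-2) + (1/2)·5 = 3/2.
If Player 2 plays Z, Player 1's expected payoff is (1/2)·0 + (1/2)·(-5) = -5/2.
Player 2 minimizes Player 1's payoff; the smallest is -5/2, so the best response is Z.

Z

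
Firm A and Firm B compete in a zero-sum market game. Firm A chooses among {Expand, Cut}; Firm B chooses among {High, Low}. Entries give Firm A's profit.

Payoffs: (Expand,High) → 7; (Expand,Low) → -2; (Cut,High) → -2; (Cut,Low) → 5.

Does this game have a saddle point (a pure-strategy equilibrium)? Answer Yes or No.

No

Row minima: Expand → -2, Cut → -2; maximin = -2.
Column maxima: High → 7, Low → 5; minimax = 5.
-2 ≠ 5, so no pure-strategy equilibrium exists.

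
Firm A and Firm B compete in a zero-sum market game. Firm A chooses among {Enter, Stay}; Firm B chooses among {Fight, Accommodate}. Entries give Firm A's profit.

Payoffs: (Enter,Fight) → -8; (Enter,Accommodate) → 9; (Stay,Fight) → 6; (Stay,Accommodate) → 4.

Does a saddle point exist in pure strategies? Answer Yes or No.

Row minima: Enter → -8, Stay → 4; maximin = 4.
Column maxima: Fight → 6, Accommodate → 9; minimax = 6.
4 ≠ 6, so no pure-strategy equilibrium exists.

No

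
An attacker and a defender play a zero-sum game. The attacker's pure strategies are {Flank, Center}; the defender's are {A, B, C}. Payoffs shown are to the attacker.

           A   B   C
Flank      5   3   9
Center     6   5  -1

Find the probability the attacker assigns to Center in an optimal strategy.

Row minima: Flank → 3, Center → -1; maximin = 3.
Column maxima: A → 6, B → 5, C → 9; minimax = 5.
3 ≠ 5, so there is no saddle point; optimal play is mixed.
A is strictly dominated by B (it gives the attacker strictly more in every row), so the defender never plays it.
On the remaining 2×2 (Flank, Center vs B, C):
Let the attacker play Flank with probability p. Expected payoff against B: 3p + 5(1−p) = −2p + 5; against C: 9p + (-1)(1−p) = 10p − 1.
Setting these equal: −2p + 5 = 10p − 1 ⇒ −12p = -6 ⇒ p = 1/2, and the value is (-2)·(1/2) + 5 = 4.
For the defender: with q = P(B), equating Flank's and Center's payoffs gives −6q + 9 = 6q − 1 ⇒ q = 5/6.

1/2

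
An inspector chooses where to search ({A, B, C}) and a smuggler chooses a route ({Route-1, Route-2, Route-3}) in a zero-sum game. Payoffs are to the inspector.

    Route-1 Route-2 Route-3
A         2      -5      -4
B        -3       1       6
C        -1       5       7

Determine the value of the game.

5/13

Row minima: A → -5, B → -3, C → -1; maximin = -1.
Column maxima: Route-1 → 2, Route-2 → 5, Route-3 → 7; minimax = 2.
-1 ≠ 2, so there is no saddle point; optimal play is mixed.
B is strictly dominated by C, so the inspector never plays it.
Route-3 is strictly dominated by Route-2 (it gives the inspector strictly more in every row), so the smuggler never plays it.
On the remaining 2×2 (A, C vs Route-1, Route-2):
Let the inspector play A with probability p. Expected payoff against Route-1: 2p + (-1)(1−p) = 3p − 1; against Route-2: (-5)p + 5(1−p) = −10p + 5.
Setting these equal: 3p − 1 = −10p + 5 ⇒ 13p = 6 ⇒ p = 6/13, and the value is (3)·(6/13) − 1 = 5/13.
For the smuggler: with q = P(Route-1), equating A's and C's payoffs gives 7q − 5 = −6q + 5 ⇒ q = 10/13.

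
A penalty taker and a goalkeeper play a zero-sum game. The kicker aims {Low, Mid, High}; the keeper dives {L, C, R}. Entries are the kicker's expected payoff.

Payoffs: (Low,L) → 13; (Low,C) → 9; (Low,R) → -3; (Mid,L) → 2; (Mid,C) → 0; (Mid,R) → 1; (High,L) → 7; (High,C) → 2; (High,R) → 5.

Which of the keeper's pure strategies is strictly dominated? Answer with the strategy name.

L

C holds the kicker's payoff strictly below L in every row: 9 < 13, 0 < 2, 2 < 7.
So L is strictly dominated for the keeper.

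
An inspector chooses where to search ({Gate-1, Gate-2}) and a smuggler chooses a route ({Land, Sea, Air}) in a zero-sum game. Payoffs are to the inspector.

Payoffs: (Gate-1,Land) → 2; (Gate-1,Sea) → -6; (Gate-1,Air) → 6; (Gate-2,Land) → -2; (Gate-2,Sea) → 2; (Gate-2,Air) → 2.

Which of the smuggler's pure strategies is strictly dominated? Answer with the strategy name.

Land holds the inspector's payoff strictly below Air in every row: 2 < 6, -2 < 2.
So Air is strictly dominated for the smuggler.

Air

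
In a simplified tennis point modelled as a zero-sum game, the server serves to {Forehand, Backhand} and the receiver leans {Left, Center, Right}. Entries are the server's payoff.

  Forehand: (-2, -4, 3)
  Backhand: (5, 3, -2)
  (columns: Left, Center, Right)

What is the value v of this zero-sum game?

1/12

Row minima: Forehand → -4, Backhand → -2; maximin = -2.
Column maxima: Left → 5, Center → 3, Right → 3; minimax = 3.
-2 ≠ 3, so there is no saddle point; optimal play is mixed.
Left is strictly dominated by Center (it gives the server strictly more in every row), so the receiver never plays it.
On the remaining 2×2 (Forehand, Backhand vs Center, Right):
Let the server play Forehand with probability p. Expected payoff against Center: (-4)p + 3(1−p) = −7p + 3; against Right: 3p + (-2)(1−p) = 5p − 2.
Setting these equal: −7p + 3 = 5p − 2 ⇒ −12p = -5 ⇒ p = 5/12, and the value is (-7)·(5/12) + 3 = 1/12.
For the receiver: with q = P(Center), equating Forehand's and Backhand's payoffs gives −7q + 3 = 5q − 2 ⇒ q = 5/12.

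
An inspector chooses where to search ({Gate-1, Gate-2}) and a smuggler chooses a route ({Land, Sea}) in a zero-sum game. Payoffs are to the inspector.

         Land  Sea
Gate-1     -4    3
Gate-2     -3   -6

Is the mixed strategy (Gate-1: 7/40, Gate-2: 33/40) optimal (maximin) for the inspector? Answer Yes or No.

No

Against Land this mix gives (7/40)·(-4) + (33/40)·(-3) = -127/40.
Against Sea this mix gives (7/40)·3 + (33/40)·(-6) = -177/40.
The smuggler will play Sea, holding the inspector to -177/40. Shifting weight toward the row that does better against Sea would raise this floor (the equalizing mix achieves -33/10 against both Sea and Land), so the proposed strategy is not optimal.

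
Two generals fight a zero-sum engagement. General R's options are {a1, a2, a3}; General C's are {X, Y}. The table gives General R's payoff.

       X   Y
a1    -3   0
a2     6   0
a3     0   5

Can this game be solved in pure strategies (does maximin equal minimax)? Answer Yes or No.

No

Row minima: a1 → -3, a2 → 0, a3 → 0; maximin = 0.
Column maxima: X → 6, Y → 5; minimax = 5.
0 ≠ 5, so no pure-strategy equilibrium exists.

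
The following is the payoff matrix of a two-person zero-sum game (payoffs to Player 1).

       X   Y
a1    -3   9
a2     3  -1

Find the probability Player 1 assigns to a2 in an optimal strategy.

Row minima: a1 → -3, a2 → -1; maximin = -1.
Column maxima: X → 3, Y → 9; minimax = 3.
-1 ≠ 3, so there is no saddle point; optimal play is mixed.
Let Player 1 play a1 with probability p. Expected payoff against X: (-3)p + 3(1−p) = −6p + 3; against Y: 9p + (-1)(1−p) = 10p − 1.
Setting these equal: −6p + 3 = 10p − 1 ⇒ −16p = -4 ⇒ p = 1/4, and the value is (-6)·(1/4) + 3 = 3/2.
For Player 2: with q = P(X), equating a1's and a2's payoffs gives −12q + 9 = 4q − 1 ⇒ q = 5/8.

3/4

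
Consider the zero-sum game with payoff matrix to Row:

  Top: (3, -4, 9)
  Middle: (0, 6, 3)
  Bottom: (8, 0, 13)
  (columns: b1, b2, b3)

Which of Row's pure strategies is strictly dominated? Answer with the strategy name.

Bottom gives a strictly higher payoff than Top against every column: 8 > 3, 0 > -4, 13 > 9.
So Top is strictly dominated and Row never plays it.

Top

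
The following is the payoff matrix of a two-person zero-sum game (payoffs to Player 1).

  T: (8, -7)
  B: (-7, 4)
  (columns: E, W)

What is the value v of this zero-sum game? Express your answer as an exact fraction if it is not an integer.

Row minima: T → -7, B → -7; maximin = -7.
Column maxima: E → 8, W → 4; minimax = 4.
-7 ≠ 4, so there is no saddle point; optimal play is mixed.
Let Player 1 play T with probability p. Expected payoff against E: 8p + (-7)(1−p) = 15p − 7; against W: (-7)p + 4(1−p) = −11p + 4.
Setting these equal: 15p − 7 = −11p + 4 ⇒ 26p = 11 ⇒ p = 11/26, and the value is (15)·(11/26) − 7 = -17/26.
For Player 2: with q = P(E), equating T's and B's payoffs gives 15q − 7 = −11q + 4 ⇒ q = 11/26.

-17/26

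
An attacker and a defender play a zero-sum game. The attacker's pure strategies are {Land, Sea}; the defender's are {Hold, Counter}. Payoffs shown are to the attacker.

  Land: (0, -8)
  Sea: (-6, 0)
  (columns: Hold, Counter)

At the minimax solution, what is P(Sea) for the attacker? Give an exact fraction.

4/7

Row minima: Land → -8, Sea → -6; maximin = -6.
Column maxima: Hold → 0, Counter → 0; minimax = 0.
-6 ≠ 0, so there is no saddle point; optimal play is mixed.
Let the attacker play Land with probability p. Expected payoff against Hold: 0p + (-6)(1−p) = 6p − 6; against Counter: (-8)p + 0(1−p) = −8p.
Setting these equal: 6p − 6 = −8p ⇒ 14p = 6 ⇒ p = 3/7, and the value is (6)·(3/7) − 6 = -24/7.
For the defender: with q = P(Hold), equating Land's and Sea's payoffs gives 8q − 8 = −6q ⇒ q = 4/7.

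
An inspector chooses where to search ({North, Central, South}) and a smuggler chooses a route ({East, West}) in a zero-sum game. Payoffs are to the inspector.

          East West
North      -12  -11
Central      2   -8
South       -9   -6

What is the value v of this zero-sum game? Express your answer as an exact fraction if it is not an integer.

Row minima: North → -12, Central → -8, South → -9; maximin = -8.
Column maxima: East → 2, West → -6; minimax = -6.
-8 ≠ -6, so there is no saddle point; optimal play is mixed.
North is strictly dominated by Central, so the inspector never plays it.
On the remaining 2×2 (Central, South vs East, West):
Let the inspector play Central with probability p. Expected payoff against East: 2p + (-9)(1−p) = 11p − 9; against West: (-8)p + (-6)(1−p) = −2p − 6.
Setting these equal: 11p − 9 = −2p − 6 ⇒ 13p = 3 ⇒ p = 3/13, and the value is (11)·(3/13) − 9 = -84/13.
For the smuggler: with q = P(East), equating Central's and South's payoffs gives 10q − 8 = −3q − 6 ⇒ q = 2/13.

-84/13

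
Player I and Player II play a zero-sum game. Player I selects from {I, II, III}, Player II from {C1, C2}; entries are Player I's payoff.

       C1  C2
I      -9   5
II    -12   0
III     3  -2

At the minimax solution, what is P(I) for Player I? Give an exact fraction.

Row minima: I → -9, II → -12, III → -2; maximin = -2.
Column maxima: C1 → 3, C2 → 5; minimax = 3.
-2 ≠ 3, so there is no saddle point; optimal play is mixed.
II is strictly dominated by I, so Player I never plays it.
On the remaining 2×2 (I, III vs C1, C2):
Let Player I play I with probability p. Expected payoff against C1: (-9)p + 3(1−p) = −12p + 3; against C2: 5p + (-2)(1−p) = 7p − 2.
Setting these equal: −12p + 3 = 7p − 2 ⇒ −19p = -5 ⇒ p = 5/19, and the value is (-12)·(5/19) + 3 = -3/19.
For Player II: with q = P(C1), equating I's and III's payoffs gives −14q + 5 = 5q − 2 ⇒ q = 7/19.

5/19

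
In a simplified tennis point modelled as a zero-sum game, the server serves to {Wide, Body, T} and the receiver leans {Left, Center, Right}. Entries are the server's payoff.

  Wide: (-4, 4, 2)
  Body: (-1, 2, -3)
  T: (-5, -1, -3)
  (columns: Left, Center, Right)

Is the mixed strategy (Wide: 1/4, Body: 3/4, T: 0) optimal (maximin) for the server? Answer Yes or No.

Yes

Against Left this mix gives (1/4)·(-4) + (3/4)·(-1) = -7/4.
Against Center this mix gives (1/4)·4 + (3/4)·2 = 5/2.
Against Right this mix gives (1/4)·2 + (3/4)·(-3) = -7/4.
All of the receiver's active replies (Left, Right) yield -7/4, and no column does worse for the server. The mix makes the receiver indifferent and guarantees -7/4, so it is optimal.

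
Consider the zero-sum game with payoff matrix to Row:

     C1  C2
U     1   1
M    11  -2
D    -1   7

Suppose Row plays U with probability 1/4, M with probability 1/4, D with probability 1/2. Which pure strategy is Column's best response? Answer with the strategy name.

If Column plays C1, Row's expected payoff is (1/4)·1 + (1/4)·11 + (1/2)·(-1) = 5/2.
If Column plays C2, Row's expected payoff is (1/4)·1 + (1/4)·(-2) + (1/2)·7 = 13/4.
Column minimizes Row's payoff; the smallest is 5/2, so the best response is C1.

C1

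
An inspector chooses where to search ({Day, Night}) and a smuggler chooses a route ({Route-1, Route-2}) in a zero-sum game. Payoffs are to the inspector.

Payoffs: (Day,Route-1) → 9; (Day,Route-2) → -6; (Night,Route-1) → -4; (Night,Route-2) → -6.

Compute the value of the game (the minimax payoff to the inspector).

-6

Row minima: Day → -6, Night → -6; maximin = -6.
Column maxima: Route-1 → 9, Route-2 → -6; minimax = -6.
Since maximin = minimax = -6, there is a saddle point and the value is -6.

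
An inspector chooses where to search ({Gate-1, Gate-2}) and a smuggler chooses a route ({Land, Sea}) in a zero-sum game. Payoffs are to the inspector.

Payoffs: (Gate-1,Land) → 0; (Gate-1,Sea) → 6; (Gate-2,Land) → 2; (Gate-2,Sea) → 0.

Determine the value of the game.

3/2

Row minima: Gate-1 → 0, Gate-2 → 0; maximin = 0.
Column maxima: Land → 2, Sea → 6; minimax = 2.
0 ≠ 2, so there is no saddle point; optimal play is mixed.
Let the inspector play Gate-1 with probability p. Expected payoff against Land: 0p + 2(1−p) = −2p + 2; against Sea: 6p + 0(1−p) = 6p.
Setting these equal: −2p + 2 = 6p ⇒ −8p = -2 ⇒ p = 1/4, and the value is (-2)·(1/4) + 2 = 3/2.
For the smuggler: with q = P(Land), equating Gate-1's and Gate-2's payoffs gives −6q + 6 = 2q ⇒ q = 3/4.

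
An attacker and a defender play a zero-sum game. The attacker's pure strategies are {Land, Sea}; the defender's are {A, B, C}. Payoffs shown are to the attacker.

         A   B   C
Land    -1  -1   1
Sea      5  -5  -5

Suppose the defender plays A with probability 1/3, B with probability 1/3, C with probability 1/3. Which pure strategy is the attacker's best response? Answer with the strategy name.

Expected payoff of Land: (1/3)·(-1) + (1/3)·(-1) + (1/3)·1 = -1/3.
Expected payoff of Sea: (1/3)·5 + (1/3)·(-5) + (1/3)·(-5) = -5/3.
The largest is -1/3, so the attacker's best response is Land.

Land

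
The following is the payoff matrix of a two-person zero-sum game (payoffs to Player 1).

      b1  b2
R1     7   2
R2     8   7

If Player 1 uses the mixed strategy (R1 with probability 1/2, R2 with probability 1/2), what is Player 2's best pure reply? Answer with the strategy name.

b2

If Player 2 plays b1, Player 1's expected payoff is (1/2)·7 + (1/2)·8 = 15/2.
If Player 2 plays b2, Player 1's expected payoff is (1/2)·2 + (1/2)·7 = 9/2.
Player 2 minimizes Player 1's payoff; the smallest is 9/2, so the best response is b2.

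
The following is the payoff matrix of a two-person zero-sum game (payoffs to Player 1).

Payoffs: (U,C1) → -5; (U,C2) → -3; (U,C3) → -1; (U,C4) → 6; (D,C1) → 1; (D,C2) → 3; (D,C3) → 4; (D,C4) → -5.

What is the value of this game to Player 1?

Row minima: U → -5, D → -5; maximin = -5.
Column maxima: C1 → 1, C2 → 3, C3 → 4, C4 → 6; minimax = 1.
-5 ≠ 1, so there is no saddle point; optimal play is mixed.
C2 is strictly dominated by C1 (it gives Player 1 strictly more in every row), so Player 2 never plays it.
C3 is strictly dominated by C1 (it gives Player 1 strictly more in every row), so Player 2 never plays it.
On the remaining 2×2 (U, D vs C1, C4):
Let Player 1 play U with probability p. Expected payoff against C1: (-5)p + 1(1−p) = −6p + 1; against C4: 6p + (-5)(1−p) = 11p − 5.
Setting these equal: −6p + 1 = 11p − 5 ⇒ −17p = -6 ⇒ p = 6/17, and the value is (-6)·(6/17) + 1 = -19/17.
For Player 2: with q = P(C1), equating U's and D's payoffs gives −11q + 6 = 6q − 5 ⇒ q = 11/17.

-19/17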